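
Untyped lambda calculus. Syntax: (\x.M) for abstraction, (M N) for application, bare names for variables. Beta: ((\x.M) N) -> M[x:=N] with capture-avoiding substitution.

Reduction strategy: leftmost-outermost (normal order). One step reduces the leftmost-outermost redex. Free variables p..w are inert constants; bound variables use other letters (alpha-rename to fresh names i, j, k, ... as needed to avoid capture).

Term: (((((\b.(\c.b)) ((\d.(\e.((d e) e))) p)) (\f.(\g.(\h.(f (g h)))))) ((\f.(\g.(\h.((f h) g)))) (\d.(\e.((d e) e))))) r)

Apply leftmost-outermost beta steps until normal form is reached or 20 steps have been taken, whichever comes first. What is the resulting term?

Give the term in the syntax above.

Answer: (((p (\g.(\h.((h g) g)))) (\g.(\h.((h g) g)))) r)

Derivation:
Step 0: (((((\b.(\c.b)) ((\d.(\e.((d e) e))) p)) (\f.(\g.(\h.(f (g h)))))) ((\f.(\g.(\h.((f h) g)))) (\d.(\e.((d e) e))))) r)
Step 1: ((((\c.((\d.(\e.((d e) e))) p)) (\f.(\g.(\h.(f (g h)))))) ((\f.(\g.(\h.((f h) g)))) (\d.(\e.((d e) e))))) r)
Step 2: ((((\d.(\e.((d e) e))) p) ((\f.(\g.(\h.((f h) g)))) (\d.(\e.((d e) e))))) r)
Step 3: (((\e.((p e) e)) ((\f.(\g.(\h.((f h) g)))) (\d.(\e.((d e) e))))) r)
Step 4: (((p ((\f.(\g.(\h.((f h) g)))) (\d.(\e.((d e) e))))) ((\f.(\g.(\h.((f h) g)))) (\d.(\e.((d e) e))))) r)
Step 5: (((p (\g.(\h.(((\d.(\e.((d e) e))) h) g)))) ((\f.(\g.(\h.((f h) g)))) (\d.(\e.((d e) e))))) r)
Step 6: (((p (\g.(\h.((\e.((h e) e)) g)))) ((\f.(\g.(\h.((f h) g)))) (\d.(\e.((d e) e))))) r)
Step 7: (((p (\g.(\h.((h g) g)))) ((\f.(\g.(\h.((f h) g)))) (\d.(\e.((d e) e))))) r)
Step 8: (((p (\g.(\h.((h g) g)))) (\g.(\h.(((\d.(\e.((d e) e))) h) g)))) r)
Step 9: (((p (\g.(\h.((h g) g)))) (\g.(\h.((\e.((h e) e)) g)))) r)
Step 10: (((p (\g.(\h.((h g) g)))) (\g.(\h.((h g) g)))) r)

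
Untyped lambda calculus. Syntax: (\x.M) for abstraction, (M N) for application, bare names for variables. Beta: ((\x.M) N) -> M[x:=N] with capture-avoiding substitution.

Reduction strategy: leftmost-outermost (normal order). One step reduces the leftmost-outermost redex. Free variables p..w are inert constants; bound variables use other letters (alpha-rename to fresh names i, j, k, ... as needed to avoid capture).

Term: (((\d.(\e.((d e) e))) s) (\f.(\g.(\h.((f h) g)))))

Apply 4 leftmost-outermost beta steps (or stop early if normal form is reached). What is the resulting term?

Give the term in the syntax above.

Answer: ((s (\f.(\g.(\h.((f h) g))))) (\f.(\g.(\h.((f h) g)))))

Derivation:
Step 0: (((\d.(\e.((d e) e))) s) (\f.(\g.(\h.((f h) g)))))
Step 1: ((\e.((s e) e)) (\f.(\g.(\h.((f h) g)))))
Step 2: ((s (\f.(\g.(\h.((f h) g))))) (\f.(\g.(\h.((f h) g)))))
Step 3: (normal form reached)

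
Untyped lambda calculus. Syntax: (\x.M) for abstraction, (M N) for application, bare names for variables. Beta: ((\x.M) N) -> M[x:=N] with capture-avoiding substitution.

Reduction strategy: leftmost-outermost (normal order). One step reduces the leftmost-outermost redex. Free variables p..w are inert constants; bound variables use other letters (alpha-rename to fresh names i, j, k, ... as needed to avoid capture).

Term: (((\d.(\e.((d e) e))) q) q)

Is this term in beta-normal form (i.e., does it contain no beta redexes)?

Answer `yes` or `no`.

Answer: no

Derivation:
Term: (((\d.(\e.((d e) e))) q) q)
Found 1 beta redex(es).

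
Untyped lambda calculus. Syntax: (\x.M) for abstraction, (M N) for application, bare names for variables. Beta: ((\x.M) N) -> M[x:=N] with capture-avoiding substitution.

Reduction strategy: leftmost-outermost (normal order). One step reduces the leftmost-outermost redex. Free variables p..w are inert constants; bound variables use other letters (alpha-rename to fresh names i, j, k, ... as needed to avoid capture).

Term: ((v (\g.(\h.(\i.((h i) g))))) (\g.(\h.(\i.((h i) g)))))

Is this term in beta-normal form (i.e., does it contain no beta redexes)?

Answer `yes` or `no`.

Term: ((v (\g.(\h.(\i.((h i) g))))) (\g.(\h.(\i.((h i) g)))))
No beta redexes found.

Answer: yes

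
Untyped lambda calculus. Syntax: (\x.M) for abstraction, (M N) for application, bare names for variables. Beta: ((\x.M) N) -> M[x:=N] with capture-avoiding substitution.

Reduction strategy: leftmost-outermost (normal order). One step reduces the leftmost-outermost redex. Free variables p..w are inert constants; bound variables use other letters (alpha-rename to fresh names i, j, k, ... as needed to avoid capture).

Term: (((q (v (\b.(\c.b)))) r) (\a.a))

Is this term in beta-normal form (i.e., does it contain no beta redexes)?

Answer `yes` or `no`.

Term: (((q (v (\b.(\c.b)))) r) (\a.a))
No beta redexes found.

Answer: yes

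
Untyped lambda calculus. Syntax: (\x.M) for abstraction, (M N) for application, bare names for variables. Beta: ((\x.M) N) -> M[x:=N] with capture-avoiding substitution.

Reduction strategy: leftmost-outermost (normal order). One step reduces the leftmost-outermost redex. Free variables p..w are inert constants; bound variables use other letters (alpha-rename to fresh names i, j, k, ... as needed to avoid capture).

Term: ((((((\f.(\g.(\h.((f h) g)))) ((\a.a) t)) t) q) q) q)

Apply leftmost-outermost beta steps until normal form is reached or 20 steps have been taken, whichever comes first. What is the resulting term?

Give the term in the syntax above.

Step 0: ((((((\f.(\g.(\h.((f h) g)))) ((\a.a) t)) t) q) q) q)
Step 1: (((((\g.(\h.((((\a.a) t) h) g))) t) q) q) q)
Step 2: ((((\h.((((\a.a) t) h) t)) q) q) q)
Step 3: ((((((\a.a) t) q) t) q) q)
Step 4: ((((t q) t) q) q)

Answer: ((((t q) t) q) q)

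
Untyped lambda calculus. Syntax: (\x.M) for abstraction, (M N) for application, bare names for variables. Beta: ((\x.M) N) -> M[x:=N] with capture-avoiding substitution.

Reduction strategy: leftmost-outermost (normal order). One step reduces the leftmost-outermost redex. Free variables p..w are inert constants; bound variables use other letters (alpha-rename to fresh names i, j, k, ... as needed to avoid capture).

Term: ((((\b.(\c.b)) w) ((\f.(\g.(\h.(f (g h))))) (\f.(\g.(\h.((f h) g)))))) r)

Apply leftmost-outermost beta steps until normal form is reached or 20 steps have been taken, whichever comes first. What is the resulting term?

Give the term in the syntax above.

Answer: (w r)

Derivation:
Step 0: ((((\b.(\c.b)) w) ((\f.(\g.(\h.(f (g h))))) (\f.(\g.(\h.((f h) g)))))) r)
Step 1: (((\c.w) ((\f.(\g.(\h.(f (g h))))) (\f.(\g.(\h.((f h) g)))))) r)
Step 2: (w r)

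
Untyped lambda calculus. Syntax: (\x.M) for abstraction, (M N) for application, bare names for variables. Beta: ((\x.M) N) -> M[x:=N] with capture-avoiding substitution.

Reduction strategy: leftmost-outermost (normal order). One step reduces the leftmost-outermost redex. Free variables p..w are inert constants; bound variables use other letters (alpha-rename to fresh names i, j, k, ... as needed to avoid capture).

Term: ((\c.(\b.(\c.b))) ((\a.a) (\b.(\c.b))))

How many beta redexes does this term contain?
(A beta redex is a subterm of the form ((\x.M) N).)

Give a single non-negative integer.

Term: ((\c.(\b.(\c.b))) ((\a.a) (\b.(\c.b))))
  Redex: ((\c.(\b.(\c.b))) ((\a.a) (\b.(\c.b))))
  Redex: ((\a.a) (\b.(\c.b)))
Total redexes: 2

Answer: 2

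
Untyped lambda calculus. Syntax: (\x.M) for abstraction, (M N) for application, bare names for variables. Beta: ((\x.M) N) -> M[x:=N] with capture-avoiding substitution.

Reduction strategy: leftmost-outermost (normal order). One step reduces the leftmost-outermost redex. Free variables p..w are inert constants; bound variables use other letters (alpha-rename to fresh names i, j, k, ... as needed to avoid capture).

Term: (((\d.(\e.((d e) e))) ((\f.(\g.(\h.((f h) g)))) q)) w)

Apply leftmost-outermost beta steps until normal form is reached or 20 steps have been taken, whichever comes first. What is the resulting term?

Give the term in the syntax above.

Answer: ((q w) w)

Derivation:
Step 0: (((\d.(\e.((d e) e))) ((\f.(\g.(\h.((f h) g)))) q)) w)
Step 1: ((\e.((((\f.(\g.(\h.((f h) g)))) q) e) e)) w)
Step 2: ((((\f.(\g.(\h.((f h) g)))) q) w) w)
Step 3: (((\g.(\h.((q h) g))) w) w)
Step 4: ((\h.((q h) w)) w)
Step 5: ((q w) w)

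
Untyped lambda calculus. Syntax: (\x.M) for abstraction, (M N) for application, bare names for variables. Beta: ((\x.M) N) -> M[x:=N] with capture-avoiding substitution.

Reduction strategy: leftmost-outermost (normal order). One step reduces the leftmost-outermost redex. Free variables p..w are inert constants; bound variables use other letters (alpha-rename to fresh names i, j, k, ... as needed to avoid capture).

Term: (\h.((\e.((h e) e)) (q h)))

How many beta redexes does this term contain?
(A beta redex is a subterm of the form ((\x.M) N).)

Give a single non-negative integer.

Term: (\h.((\e.((h e) e)) (q h)))
  Redex: ((\e.((h e) e)) (q h))
Total redexes: 1

Answer: 1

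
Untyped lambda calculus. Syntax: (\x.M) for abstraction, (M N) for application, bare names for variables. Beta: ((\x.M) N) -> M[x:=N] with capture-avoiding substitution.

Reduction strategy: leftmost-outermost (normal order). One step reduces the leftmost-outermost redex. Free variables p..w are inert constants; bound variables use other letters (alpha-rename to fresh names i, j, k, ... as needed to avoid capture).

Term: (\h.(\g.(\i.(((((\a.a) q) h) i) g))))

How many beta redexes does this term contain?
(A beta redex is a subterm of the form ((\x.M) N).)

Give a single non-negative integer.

Answer: 1

Derivation:
Term: (\h.(\g.(\i.(((((\a.a) q) h) i) g))))
  Redex: ((\a.a) q)
Total redexes: 1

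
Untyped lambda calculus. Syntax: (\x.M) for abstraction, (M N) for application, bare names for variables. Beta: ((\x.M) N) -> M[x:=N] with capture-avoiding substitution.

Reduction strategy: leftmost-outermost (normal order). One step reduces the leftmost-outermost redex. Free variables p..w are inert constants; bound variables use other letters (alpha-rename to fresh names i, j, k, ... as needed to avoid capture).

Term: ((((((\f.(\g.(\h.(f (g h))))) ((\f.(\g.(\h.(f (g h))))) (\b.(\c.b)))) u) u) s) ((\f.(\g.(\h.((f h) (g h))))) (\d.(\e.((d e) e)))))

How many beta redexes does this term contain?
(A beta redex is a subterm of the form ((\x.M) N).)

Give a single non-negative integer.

Answer: 3

Derivation:
Term: ((((((\f.(\g.(\h.(f (g h))))) ((\f.(\g.(\h.(f (g h))))) (\b.(\c.b)))) u) u) s) ((\f.(\g.(\h.((f h) (g h))))) (\d.(\e.((d e) e)))))
  Redex: ((\f.(\g.(\h.(f (g h))))) ((\f.(\g.(\h.(f (g h))))) (\b.(\c.b))))
  Redex: ((\f.(\g.(\h.(f (g h))))) (\b.(\c.b)))
  Redex: ((\f.(\g.(\h.((f h) (g h))))) (\d.(\e.((d e) e))))
Total redexes: 3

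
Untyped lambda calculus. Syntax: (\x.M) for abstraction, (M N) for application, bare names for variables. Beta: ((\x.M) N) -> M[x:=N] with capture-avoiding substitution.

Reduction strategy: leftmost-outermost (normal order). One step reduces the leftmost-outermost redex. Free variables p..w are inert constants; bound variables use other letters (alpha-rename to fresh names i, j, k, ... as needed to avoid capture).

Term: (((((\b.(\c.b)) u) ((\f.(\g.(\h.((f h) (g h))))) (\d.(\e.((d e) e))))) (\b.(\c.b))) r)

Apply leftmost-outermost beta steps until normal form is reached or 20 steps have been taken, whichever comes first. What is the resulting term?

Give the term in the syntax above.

Answer: ((u (\b.(\c.b))) r)

Derivation:
Step 0: (((((\b.(\c.b)) u) ((\f.(\g.(\h.((f h) (g h))))) (\d.(\e.((d e) e))))) (\b.(\c.b))) r)
Step 1: ((((\c.u) ((\f.(\g.(\h.((f h) (g h))))) (\d.(\e.((d e) e))))) (\b.(\c.b))) r)
Step 2: ((u (\b.(\c.b))) r)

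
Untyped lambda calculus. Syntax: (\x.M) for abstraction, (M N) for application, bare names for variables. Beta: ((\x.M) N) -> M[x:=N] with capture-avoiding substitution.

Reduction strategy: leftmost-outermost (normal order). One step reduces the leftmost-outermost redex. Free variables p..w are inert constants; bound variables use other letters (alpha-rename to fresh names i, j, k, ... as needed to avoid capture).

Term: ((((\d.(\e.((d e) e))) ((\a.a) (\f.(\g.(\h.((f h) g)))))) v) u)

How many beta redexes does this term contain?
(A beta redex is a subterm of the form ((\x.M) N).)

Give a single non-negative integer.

Answer: 2

Derivation:
Term: ((((\d.(\e.((d e) e))) ((\a.a) (\f.(\g.(\h.((f h) g)))))) v) u)
  Redex: ((\d.(\e.((d e) e))) ((\a.a) (\f.(\g.(\h.((f h) g))))))
  Redex: ((\a.a) (\f.(\g.(\h.((f h) g)))))
Total redexes: 2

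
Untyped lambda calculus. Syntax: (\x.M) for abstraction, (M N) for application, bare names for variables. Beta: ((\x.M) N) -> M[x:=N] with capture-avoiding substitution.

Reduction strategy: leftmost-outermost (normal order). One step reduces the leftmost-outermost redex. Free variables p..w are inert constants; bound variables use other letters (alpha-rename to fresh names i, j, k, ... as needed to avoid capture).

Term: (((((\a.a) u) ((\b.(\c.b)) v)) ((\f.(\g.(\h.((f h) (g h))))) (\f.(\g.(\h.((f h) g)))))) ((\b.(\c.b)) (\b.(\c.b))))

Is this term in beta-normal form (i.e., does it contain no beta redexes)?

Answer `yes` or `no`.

Answer: no

Derivation:
Term: (((((\a.a) u) ((\b.(\c.b)) v)) ((\f.(\g.(\h.((f h) (g h))))) (\f.(\g.(\h.((f h) g)))))) ((\b.(\c.b)) (\b.(\c.b))))
Found 4 beta redex(es).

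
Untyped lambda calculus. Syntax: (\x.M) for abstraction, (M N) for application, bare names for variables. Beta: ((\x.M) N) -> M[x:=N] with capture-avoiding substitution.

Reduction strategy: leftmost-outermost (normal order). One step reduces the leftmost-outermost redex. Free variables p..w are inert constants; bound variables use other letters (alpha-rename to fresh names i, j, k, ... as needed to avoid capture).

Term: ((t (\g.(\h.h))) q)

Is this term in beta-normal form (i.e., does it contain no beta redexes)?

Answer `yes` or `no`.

Term: ((t (\g.(\h.h))) q)
No beta redexes found.

Answer: yes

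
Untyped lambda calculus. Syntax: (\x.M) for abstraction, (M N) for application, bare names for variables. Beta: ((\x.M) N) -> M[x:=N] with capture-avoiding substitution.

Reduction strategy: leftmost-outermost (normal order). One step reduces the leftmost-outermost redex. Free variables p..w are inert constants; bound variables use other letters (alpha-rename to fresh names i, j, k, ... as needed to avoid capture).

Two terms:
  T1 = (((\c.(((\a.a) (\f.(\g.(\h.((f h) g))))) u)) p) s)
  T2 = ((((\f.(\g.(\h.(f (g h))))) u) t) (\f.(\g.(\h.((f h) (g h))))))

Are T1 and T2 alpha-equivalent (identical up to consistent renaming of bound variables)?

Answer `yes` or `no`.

Term 1: (((\c.(((\a.a) (\f.(\g.(\h.((f h) g))))) u)) p) s)
Term 2: ((((\f.(\g.(\h.(f (g h))))) u) t) (\f.(\g.(\h.((f h) (g h))))))
Alpha-equivalence: compare structure up to binder renaming.
Result: False

Answer: no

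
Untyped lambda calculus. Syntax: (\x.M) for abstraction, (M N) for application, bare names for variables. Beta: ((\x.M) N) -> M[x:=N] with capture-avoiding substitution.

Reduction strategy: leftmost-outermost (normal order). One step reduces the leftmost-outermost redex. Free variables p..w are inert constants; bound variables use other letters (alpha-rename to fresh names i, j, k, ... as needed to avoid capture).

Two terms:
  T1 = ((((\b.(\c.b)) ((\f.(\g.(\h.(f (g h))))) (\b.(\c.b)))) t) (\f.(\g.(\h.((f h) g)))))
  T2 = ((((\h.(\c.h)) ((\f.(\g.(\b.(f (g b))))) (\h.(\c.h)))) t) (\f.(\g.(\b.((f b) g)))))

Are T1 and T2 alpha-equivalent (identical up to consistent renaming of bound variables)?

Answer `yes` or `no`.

Term 1: ((((\b.(\c.b)) ((\f.(\g.(\h.(f (g h))))) (\b.(\c.b)))) t) (\f.(\g.(\h.((f h) g)))))
Term 2: ((((\h.(\c.h)) ((\f.(\g.(\b.(f (g b))))) (\h.(\c.h)))) t) (\f.(\g.(\b.((f b) g)))))
Alpha-equivalence: compare structure up to binder renaming.
Result: True

Answer: yes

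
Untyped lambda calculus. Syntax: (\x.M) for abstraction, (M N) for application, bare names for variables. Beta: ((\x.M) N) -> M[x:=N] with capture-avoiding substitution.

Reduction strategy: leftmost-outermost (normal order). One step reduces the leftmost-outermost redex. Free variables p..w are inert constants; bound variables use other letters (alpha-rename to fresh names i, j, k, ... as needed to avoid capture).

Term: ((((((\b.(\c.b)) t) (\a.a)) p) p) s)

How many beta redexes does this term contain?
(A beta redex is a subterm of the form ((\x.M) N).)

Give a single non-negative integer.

Answer: 1

Derivation:
Term: ((((((\b.(\c.b)) t) (\a.a)) p) p) s)
  Redex: ((\b.(\c.b)) t)
Total redexes: 1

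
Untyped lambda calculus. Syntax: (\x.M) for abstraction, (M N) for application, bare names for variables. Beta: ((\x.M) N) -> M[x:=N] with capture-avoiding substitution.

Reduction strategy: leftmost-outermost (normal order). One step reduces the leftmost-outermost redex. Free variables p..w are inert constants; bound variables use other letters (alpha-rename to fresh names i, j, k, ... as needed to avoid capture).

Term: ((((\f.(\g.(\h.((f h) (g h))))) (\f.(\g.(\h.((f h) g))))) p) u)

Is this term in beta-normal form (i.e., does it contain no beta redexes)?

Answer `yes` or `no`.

Answer: no

Derivation:
Term: ((((\f.(\g.(\h.((f h) (g h))))) (\f.(\g.(\h.((f h) g))))) p) u)
Found 1 beta redex(es).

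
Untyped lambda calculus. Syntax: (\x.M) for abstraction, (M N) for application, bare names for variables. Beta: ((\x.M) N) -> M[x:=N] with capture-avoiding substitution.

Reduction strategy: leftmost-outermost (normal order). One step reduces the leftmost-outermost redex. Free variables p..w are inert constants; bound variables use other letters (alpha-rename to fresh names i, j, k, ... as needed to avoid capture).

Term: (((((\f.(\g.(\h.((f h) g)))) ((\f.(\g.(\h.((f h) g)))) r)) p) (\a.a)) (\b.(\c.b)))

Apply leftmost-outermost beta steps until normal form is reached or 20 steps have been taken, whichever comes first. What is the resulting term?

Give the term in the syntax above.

Step 0: (((((\f.(\g.(\h.((f h) g)))) ((\f.(\g.(\h.((f h) g)))) r)) p) (\a.a)) (\b.(\c.b)))
Step 1: ((((\g.(\h.((((\f.(\g.(\h.((f h) g)))) r) h) g))) p) (\a.a)) (\b.(\c.b)))
Step 2: (((\h.((((\f.(\g.(\h.((f h) g)))) r) h) p)) (\a.a)) (\b.(\c.b)))
Step 3: (((((\f.(\g.(\h.((f h) g)))) r) (\a.a)) p) (\b.(\c.b)))
Step 4: ((((\g.(\h.((r h) g))) (\a.a)) p) (\b.(\c.b)))
Step 5: (((\h.((r h) (\a.a))) p) (\b.(\c.b)))
Step 6: (((r p) (\a.a)) (\b.(\c.b)))

Answer: (((r p) (\a.a)) (\b.(\c.b)))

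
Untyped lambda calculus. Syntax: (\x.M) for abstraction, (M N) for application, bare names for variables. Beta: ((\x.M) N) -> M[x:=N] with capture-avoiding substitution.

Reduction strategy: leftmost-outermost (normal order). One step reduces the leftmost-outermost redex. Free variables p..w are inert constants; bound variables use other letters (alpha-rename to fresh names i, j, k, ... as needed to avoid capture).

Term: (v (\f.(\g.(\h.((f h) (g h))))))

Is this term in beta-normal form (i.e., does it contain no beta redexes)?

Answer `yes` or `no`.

Answer: yes

Derivation:
Term: (v (\f.(\g.(\h.((f h) (g h))))))
No beta redexes found.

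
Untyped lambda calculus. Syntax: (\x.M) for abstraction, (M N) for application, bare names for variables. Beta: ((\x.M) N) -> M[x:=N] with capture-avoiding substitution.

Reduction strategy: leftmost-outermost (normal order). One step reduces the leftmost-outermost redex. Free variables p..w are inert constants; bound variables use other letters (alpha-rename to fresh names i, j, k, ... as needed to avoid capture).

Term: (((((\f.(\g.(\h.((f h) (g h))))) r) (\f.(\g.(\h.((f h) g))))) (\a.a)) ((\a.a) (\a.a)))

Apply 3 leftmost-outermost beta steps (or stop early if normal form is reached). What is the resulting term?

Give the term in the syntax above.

Step 0: (((((\f.(\g.(\h.((f h) (g h))))) r) (\f.(\g.(\h.((f h) g))))) (\a.a)) ((\a.a) (\a.a)))
Step 1: ((((\g.(\h.((r h) (g h)))) (\f.(\g.(\h.((f h) g))))) (\a.a)) ((\a.a) (\a.a)))
Step 2: (((\h.((r h) ((\f.(\g.(\h.((f h) g)))) h))) (\a.a)) ((\a.a) (\a.a)))
Step 3: (((r (\a.a)) ((\f.(\g.(\h.((f h) g)))) (\a.a))) ((\a.a) (\a.a)))

Answer: (((r (\a.a)) ((\f.(\g.(\h.((f h) g)))) (\a.a))) ((\a.a) (\a.a)))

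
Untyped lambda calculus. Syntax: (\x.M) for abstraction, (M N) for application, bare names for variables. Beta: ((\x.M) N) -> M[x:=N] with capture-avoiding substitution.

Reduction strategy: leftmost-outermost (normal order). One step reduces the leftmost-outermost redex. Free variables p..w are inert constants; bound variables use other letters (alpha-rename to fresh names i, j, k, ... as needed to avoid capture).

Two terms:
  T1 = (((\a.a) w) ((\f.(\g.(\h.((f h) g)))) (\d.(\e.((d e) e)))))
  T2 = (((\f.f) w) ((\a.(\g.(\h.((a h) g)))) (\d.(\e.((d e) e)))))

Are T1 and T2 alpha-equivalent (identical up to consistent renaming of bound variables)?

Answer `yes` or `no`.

Answer: yes

Derivation:
Term 1: (((\a.a) w) ((\f.(\g.(\h.((f h) g)))) (\d.(\e.((d e) e)))))
Term 2: (((\f.f) w) ((\a.(\g.(\h.((a h) g)))) (\d.(\e.((d e) e)))))
Alpha-equivalence: compare structure up to binder renaming.
Result: True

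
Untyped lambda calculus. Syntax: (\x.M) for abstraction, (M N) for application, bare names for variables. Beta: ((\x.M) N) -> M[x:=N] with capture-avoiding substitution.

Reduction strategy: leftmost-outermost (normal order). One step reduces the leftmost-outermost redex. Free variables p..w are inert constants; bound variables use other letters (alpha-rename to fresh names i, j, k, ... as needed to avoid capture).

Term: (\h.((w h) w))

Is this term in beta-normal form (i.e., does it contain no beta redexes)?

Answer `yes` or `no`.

Answer: yes

Derivation:
Term: (\h.((w h) w))
No beta redexes found.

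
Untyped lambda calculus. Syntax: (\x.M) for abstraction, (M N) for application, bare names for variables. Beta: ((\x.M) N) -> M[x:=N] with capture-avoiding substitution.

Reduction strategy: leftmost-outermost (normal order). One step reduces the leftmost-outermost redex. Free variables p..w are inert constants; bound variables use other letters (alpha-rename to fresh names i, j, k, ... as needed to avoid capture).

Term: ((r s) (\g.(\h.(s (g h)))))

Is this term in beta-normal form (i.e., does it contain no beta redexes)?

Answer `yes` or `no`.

Answer: yes

Derivation:
Term: ((r s) (\g.(\h.(s (g h)))))
No beta redexes found.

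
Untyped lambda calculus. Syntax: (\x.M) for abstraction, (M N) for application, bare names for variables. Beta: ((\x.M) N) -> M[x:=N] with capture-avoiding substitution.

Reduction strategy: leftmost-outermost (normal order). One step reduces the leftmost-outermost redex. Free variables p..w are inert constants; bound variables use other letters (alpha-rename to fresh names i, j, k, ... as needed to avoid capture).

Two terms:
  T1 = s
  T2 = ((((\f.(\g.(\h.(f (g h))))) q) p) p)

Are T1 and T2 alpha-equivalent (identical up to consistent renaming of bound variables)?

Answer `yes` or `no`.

Answer: no

Derivation:
Term 1: s
Term 2: ((((\f.(\g.(\h.(f (g h))))) q) p) p)
Alpha-equivalence: compare structure up to binder renaming.
Result: False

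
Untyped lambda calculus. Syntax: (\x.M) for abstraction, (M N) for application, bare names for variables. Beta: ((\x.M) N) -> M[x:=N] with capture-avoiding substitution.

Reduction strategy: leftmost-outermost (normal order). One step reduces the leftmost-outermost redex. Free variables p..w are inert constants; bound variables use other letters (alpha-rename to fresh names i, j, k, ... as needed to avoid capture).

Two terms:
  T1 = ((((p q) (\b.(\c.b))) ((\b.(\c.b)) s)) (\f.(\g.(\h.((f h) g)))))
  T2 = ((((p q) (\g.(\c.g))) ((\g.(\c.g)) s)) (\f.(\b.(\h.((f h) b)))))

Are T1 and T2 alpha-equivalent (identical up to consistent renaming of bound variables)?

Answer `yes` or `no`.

Answer: yes

Derivation:
Term 1: ((((p q) (\b.(\c.b))) ((\b.(\c.b)) s)) (\f.(\g.(\h.((f h) g)))))
Term 2: ((((p q) (\g.(\c.g))) ((\g.(\c.g)) s)) (\f.(\b.(\h.((f h) b)))))
Alpha-equivalence: compare structure up to binder renaming.
Result: True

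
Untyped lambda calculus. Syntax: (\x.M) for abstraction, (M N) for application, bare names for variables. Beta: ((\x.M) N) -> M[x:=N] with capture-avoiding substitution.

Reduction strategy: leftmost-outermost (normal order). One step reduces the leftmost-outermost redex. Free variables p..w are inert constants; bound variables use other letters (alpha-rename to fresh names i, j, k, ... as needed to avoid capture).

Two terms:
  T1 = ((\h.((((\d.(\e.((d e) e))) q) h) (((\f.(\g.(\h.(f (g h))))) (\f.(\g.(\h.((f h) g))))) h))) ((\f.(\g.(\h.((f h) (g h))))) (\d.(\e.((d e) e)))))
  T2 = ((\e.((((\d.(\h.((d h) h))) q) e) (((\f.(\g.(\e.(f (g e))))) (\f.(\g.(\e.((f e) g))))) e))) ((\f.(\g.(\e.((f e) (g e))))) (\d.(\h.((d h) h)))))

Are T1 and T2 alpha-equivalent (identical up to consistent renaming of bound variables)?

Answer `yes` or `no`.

Term 1: ((\h.((((\d.(\e.((d e) e))) q) h) (((\f.(\g.(\h.(f (g h))))) (\f.(\g.(\h.((f h) g))))) h))) ((\f.(\g.(\h.((f h) (g h))))) (\d.(\e.((d e) e)))))
Term 2: ((\e.((((\d.(\h.((d h) h))) q) e) (((\f.(\g.(\e.(f (g e))))) (\f.(\g.(\e.((f e) g))))) e))) ((\f.(\g.(\e.((f e) (g e))))) (\d.(\h.((d h) h)))))
Alpha-equivalence: compare structure up to binder renaming.
Result: True

Answer: yes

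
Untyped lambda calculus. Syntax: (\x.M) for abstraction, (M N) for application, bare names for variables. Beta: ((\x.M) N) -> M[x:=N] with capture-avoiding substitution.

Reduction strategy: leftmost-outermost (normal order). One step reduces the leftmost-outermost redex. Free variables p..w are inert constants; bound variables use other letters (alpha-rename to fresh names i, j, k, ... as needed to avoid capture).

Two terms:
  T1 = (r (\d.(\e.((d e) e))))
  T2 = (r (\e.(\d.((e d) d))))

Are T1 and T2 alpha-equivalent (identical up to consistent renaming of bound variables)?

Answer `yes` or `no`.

Answer: yes

Derivation:
Term 1: (r (\d.(\e.((d e) e))))
Term 2: (r (\e.(\d.((e d) d))))
Alpha-equivalence: compare structure up to binder renaming.
Result: True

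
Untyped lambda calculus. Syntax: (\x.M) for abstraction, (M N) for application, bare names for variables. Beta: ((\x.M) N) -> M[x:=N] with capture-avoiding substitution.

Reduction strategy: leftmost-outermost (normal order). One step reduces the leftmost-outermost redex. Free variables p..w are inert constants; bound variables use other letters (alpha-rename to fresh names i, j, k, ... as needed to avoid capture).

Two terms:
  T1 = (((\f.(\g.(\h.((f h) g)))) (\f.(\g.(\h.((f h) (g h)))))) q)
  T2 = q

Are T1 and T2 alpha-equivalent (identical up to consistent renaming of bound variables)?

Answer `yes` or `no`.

Answer: no

Derivation:
Term 1: (((\f.(\g.(\h.((f h) g)))) (\f.(\g.(\h.((f h) (g h)))))) q)
Term 2: q
Alpha-equivalence: compare structure up to binder renaming.
Result: False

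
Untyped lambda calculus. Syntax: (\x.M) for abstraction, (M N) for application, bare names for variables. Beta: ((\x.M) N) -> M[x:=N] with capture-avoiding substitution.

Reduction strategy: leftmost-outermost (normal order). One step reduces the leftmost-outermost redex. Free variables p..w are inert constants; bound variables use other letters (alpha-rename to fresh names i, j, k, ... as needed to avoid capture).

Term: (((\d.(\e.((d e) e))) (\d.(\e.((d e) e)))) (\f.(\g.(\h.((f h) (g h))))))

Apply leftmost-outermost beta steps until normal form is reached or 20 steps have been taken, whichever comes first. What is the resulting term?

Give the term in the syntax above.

Step 0: (((\d.(\e.((d e) e))) (\d.(\e.((d e) e)))) (\f.(\g.(\h.((f h) (g h))))))
Step 1: ((\e.(((\d.(\e.((d e) e))) e) e)) (\f.(\g.(\h.((f h) (g h))))))
Step 2: (((\d.(\e.((d e) e))) (\f.(\g.(\h.((f h) (g h)))))) (\f.(\g.(\h.((f h) (g h))))))
Step 3: ((\e.(((\f.(\g.(\h.((f h) (g h))))) e) e)) (\f.(\g.(\h.((f h) (g h))))))
Step 4: (((\f.(\g.(\h.((f h) (g h))))) (\f.(\g.(\h.((f h) (g h)))))) (\f.(\g.(\h.((f h) (g h))))))
Step 5: ((\g.(\h.(((\f.(\g.(\h.((f h) (g h))))) h) (g h)))) (\f.(\g.(\h.((f h) (g h))))))
Step 6: (\h.(((\f.(\g.(\h.((f h) (g h))))) h) ((\f.(\g.(\h.((f h) (g h))))) h)))
Step 7: (\h.((\g.(\i.((h i) (g i)))) ((\f.(\g.(\h.((f h) (g h))))) h)))
Step 8: (\h.(\i.((h i) (((\f.(\g.(\h.((f h) (g h))))) h) i))))
Step 9: (\h.(\i.((h i) ((\g.(\i.((h i) (g i)))) i))))
Step 10: (\h.(\i.((h i) (\j.((h j) (i j))))))

Answer: (\h.(\i.((h i) (\j.((h j) (i j))))))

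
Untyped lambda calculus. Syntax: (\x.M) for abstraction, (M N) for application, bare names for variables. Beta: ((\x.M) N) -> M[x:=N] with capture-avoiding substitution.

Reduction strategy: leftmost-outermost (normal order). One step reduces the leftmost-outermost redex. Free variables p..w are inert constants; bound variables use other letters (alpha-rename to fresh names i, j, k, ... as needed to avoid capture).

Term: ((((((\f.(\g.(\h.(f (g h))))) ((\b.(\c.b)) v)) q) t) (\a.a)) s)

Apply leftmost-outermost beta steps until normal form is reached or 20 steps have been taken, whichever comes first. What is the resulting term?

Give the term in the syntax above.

Answer: ((v (\a.a)) s)

Derivation:
Step 0: ((((((\f.(\g.(\h.(f (g h))))) ((\b.(\c.b)) v)) q) t) (\a.a)) s)
Step 1: (((((\g.(\h.(((\b.(\c.b)) v) (g h)))) q) t) (\a.a)) s)
Step 2: ((((\h.(((\b.(\c.b)) v) (q h))) t) (\a.a)) s)
Step 3: (((((\b.(\c.b)) v) (q t)) (\a.a)) s)
Step 4: ((((\c.v) (q t)) (\a.a)) s)
Step 5: ((v (\a.a)) s)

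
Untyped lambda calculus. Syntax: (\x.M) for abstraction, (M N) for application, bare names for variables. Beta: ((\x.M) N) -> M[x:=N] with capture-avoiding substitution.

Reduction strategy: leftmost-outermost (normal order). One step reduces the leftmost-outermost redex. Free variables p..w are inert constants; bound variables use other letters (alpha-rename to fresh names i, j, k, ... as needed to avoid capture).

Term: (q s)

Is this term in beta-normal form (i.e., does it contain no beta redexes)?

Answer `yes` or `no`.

Term: (q s)
No beta redexes found.

Answer: yes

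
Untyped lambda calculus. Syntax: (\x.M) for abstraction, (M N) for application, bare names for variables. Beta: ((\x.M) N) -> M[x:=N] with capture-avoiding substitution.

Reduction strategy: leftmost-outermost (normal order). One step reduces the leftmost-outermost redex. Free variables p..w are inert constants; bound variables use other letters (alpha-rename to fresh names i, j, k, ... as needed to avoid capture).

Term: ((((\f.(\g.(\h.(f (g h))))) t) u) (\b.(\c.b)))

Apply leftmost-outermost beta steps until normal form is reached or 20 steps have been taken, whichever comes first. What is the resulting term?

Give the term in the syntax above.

Answer: (t (u (\b.(\c.b))))

Derivation:
Step 0: ((((\f.(\g.(\h.(f (g h))))) t) u) (\b.(\c.b)))
Step 1: (((\g.(\h.(t (g h)))) u) (\b.(\c.b)))
Step 2: ((\h.(t (u h))) (\b.(\c.b)))
Step 3: (t (u (\b.(\c.b))))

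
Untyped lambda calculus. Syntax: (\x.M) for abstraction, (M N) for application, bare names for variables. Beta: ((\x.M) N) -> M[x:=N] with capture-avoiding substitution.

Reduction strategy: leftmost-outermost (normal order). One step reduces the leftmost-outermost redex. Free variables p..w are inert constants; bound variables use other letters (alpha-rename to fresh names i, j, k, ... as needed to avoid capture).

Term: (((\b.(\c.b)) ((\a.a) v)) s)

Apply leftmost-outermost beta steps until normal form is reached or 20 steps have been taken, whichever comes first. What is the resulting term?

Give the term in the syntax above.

Answer: v

Derivation:
Step 0: (((\b.(\c.b)) ((\a.a) v)) s)
Step 1: ((\c.((\a.a) v)) s)
Step 2: ((\a.a) v)
Step 3: v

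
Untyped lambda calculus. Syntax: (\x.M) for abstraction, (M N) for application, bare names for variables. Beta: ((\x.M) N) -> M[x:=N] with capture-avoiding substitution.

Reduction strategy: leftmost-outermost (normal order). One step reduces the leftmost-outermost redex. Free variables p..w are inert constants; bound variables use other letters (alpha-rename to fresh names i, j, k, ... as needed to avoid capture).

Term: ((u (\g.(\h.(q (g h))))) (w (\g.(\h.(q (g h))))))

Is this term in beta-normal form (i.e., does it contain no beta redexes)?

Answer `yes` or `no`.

Answer: yes

Derivation:
Term: ((u (\g.(\h.(q (g h))))) (w (\g.(\h.(q (g h))))))
No beta redexes found.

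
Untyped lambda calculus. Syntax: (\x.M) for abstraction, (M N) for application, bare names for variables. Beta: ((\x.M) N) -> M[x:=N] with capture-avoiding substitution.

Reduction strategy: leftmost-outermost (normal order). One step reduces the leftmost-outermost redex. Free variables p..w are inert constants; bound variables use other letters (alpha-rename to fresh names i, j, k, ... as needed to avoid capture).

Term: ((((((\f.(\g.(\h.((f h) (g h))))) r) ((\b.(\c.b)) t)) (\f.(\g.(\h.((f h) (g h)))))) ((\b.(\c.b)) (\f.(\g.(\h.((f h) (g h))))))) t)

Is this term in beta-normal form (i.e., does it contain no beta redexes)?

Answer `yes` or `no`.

Term: ((((((\f.(\g.(\h.((f h) (g h))))) r) ((\b.(\c.b)) t)) (\f.(\g.(\h.((f h) (g h)))))) ((\b.(\c.b)) (\f.(\g.(\h.((f h) (g h))))))) t)
Found 3 beta redex(es).

Answer: no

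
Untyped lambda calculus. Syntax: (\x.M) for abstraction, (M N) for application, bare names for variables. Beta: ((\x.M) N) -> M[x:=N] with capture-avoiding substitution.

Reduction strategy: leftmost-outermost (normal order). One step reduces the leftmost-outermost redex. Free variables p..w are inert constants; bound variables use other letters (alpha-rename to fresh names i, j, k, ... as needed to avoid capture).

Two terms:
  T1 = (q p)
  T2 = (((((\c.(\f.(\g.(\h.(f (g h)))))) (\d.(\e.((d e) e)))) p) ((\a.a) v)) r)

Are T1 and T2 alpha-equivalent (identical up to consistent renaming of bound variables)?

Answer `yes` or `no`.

Answer: no

Derivation:
Term 1: (q p)
Term 2: (((((\c.(\f.(\g.(\h.(f (g h)))))) (\d.(\e.((d e) e)))) p) ((\a.a) v)) r)
Alpha-equivalence: compare structure up to binder renaming.
Result: False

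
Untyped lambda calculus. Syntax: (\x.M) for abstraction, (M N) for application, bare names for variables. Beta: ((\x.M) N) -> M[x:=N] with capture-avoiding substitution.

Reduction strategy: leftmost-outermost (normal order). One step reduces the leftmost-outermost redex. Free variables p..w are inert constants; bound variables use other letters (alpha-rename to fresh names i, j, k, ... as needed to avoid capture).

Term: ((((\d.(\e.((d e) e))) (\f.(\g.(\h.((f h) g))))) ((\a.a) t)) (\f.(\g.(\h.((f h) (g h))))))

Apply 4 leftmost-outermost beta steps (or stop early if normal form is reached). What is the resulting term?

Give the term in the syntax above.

Answer: ((\h.((((\a.a) t) h) ((\a.a) t))) (\f.(\g.(\h.((f h) (g h))))))

Derivation:
Step 0: ((((\d.(\e.((d e) e))) (\f.(\g.(\h.((f h) g))))) ((\a.a) t)) (\f.(\g.(\h.((f h) (g h))))))
Step 1: (((\e.(((\f.(\g.(\h.((f h) g)))) e) e)) ((\a.a) t)) (\f.(\g.(\h.((f h) (g h))))))
Step 2: ((((\f.(\g.(\h.((f h) g)))) ((\a.a) t)) ((\a.a) t)) (\f.(\g.(\h.((f h) (g h))))))
Step 3: (((\g.(\h.((((\a.a) t) h) g))) ((\a.a) t)) (\f.(\g.(\h.((f h) (g h))))))
Step 4: ((\h.((((\a.a) t) h) ((\a.a) t))) (\f.(\g.(\h.((f h) (g h))))))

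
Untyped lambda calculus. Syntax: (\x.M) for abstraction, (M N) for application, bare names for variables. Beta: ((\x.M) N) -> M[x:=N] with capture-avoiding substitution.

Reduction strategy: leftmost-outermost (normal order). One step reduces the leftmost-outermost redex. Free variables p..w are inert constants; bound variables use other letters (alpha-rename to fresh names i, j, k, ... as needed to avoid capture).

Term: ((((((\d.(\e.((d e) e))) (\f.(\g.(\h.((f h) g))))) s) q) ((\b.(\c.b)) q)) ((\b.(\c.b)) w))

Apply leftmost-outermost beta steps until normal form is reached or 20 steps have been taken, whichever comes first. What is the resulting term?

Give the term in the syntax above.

Answer: ((((s q) s) (\c.q)) (\c.w))

Derivation:
Step 0: ((((((\d.(\e.((d e) e))) (\f.(\g.(\h.((f h) g))))) s) q) ((\b.(\c.b)) q)) ((\b.(\c.b)) w))
Step 1: (((((\e.(((\f.(\g.(\h.((f h) g)))) e) e)) s) q) ((\b.(\c.b)) q)) ((\b.(\c.b)) w))
Step 2: ((((((\f.(\g.(\h.((f h) g)))) s) s) q) ((\b.(\c.b)) q)) ((\b.(\c.b)) w))
Step 3: (((((\g.(\h.((s h) g))) s) q) ((\b.(\c.b)) q)) ((\b.(\c.b)) w))
Step 4: ((((\h.((s h) s)) q) ((\b.(\c.b)) q)) ((\b.(\c.b)) w))
Step 5: ((((s q) s) ((\b.(\c.b)) q)) ((\b.(\c.b)) w))
Step 6: ((((s q) s) (\c.q)) ((\b.(\c.b)) w))
Step 7: ((((s q) s) (\c.q)) (\c.w))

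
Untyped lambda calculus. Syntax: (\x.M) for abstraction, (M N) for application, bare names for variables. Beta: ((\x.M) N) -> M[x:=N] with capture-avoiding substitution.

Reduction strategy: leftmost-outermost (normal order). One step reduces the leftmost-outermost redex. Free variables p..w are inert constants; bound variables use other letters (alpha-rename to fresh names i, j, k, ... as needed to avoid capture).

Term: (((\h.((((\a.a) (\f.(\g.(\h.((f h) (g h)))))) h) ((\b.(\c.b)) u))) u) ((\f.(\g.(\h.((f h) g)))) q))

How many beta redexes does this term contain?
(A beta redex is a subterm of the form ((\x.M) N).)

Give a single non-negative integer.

Term: (((\h.((((\a.a) (\f.(\g.(\h.((f h) (g h)))))) h) ((\b.(\c.b)) u))) u) ((\f.(\g.(\h.((f h) g)))) q))
  Redex: ((\h.((((\a.a) (\f.(\g.(\h.((f h) (g h)))))) h) ((\b.(\c.b)) u))) u)
  Redex: ((\a.a) (\f.(\g.(\h.((f h) (g h))))))
  Redex: ((\b.(\c.b)) u)
  Redex: ((\f.(\g.(\h.((f h) g)))) q)
Total redexes: 4

Answer: 4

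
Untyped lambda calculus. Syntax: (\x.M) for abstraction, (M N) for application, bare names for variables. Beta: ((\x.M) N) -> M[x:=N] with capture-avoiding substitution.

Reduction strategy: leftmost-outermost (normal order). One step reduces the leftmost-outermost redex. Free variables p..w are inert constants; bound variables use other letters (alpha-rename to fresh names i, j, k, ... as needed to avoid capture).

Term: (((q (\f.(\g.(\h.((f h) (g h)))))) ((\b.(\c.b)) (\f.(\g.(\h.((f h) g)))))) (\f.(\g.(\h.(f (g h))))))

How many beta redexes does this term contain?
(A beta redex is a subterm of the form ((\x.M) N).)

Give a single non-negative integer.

Term: (((q (\f.(\g.(\h.((f h) (g h)))))) ((\b.(\c.b)) (\f.(\g.(\h.((f h) g)))))) (\f.(\g.(\h.(f (g h))))))
  Redex: ((\b.(\c.b)) (\f.(\g.(\h.((f h) g)))))
Total redexes: 1

Answer: 1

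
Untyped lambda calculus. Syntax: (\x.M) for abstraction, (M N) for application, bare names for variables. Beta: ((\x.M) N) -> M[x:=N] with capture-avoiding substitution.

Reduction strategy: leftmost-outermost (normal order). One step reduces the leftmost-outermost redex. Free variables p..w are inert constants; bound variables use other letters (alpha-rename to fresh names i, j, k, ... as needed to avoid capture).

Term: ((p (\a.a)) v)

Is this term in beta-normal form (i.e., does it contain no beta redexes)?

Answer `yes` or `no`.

Answer: yes

Derivation:
Term: ((p (\a.a)) v)
No beta redexes found.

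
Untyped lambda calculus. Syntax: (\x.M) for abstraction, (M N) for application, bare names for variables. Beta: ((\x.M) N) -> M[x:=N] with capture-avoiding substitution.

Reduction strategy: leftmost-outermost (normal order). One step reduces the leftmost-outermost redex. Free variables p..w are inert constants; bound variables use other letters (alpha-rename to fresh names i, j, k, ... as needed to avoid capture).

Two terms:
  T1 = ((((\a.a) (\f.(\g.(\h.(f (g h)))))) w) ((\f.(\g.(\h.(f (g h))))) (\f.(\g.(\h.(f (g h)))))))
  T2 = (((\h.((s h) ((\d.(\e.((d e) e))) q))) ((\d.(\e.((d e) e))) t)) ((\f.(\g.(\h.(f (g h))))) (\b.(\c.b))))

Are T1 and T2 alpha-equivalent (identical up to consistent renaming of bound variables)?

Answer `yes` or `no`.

Term 1: ((((\a.a) (\f.(\g.(\h.(f (g h)))))) w) ((\f.(\g.(\h.(f (g h))))) (\f.(\g.(\h.(f (g h)))))))
Term 2: (((\h.((s h) ((\d.(\e.((d e) e))) q))) ((\d.(\e.((d e) e))) t)) ((\f.(\g.(\h.(f (g h))))) (\b.(\c.b))))
Alpha-equivalence: compare structure up to binder renaming.
Result: False

Answer: no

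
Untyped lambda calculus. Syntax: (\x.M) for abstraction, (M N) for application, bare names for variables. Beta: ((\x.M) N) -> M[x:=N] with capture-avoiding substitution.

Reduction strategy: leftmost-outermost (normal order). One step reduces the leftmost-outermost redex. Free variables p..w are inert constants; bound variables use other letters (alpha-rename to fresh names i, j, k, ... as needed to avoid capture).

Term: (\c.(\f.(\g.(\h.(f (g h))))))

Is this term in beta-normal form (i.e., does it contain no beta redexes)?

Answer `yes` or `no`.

Term: (\c.(\f.(\g.(\h.(f (g h))))))
No beta redexes found.

Answer: yes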